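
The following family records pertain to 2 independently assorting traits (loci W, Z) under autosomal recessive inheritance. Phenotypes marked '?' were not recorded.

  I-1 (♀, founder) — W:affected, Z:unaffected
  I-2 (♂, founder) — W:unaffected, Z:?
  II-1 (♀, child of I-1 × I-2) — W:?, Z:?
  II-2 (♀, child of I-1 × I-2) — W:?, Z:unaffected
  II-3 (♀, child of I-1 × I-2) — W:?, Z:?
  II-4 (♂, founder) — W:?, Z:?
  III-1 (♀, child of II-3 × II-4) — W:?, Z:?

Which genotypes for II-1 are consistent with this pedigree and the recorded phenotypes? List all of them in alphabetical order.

II-1 ∈ {Ww ZZ, Ww Zz, Ww zz, ww ZZ, ww Zz, ww zz}

W/I-1 aff ·: ww
W/I-2 un ·: WW|Ww
W/II-1 ? I-1×I-2: Ww|ww
W/II-2 ? I-1×I-2: Ww|ww
W/II-3 ? I-1×I-2: Ww|ww
W/II-4 ? ·: WW|Ww|ww
W/III-1 ? II-3×II-4: WW|Ww|ww
⇒ W over [I-1,I-2,II-1,II-2,II-3,II-4,III-1]: 51 consistent
Z/I-1 un ·: ZZ|Zz
Z/I-2 ? ·: ZZ|Zz|zz
Z/II-1 ? I-1×I-2: ZZ|Zz|zz
Z/II-2 un I-1×I-2: ZZ|Zz
Z/II-3 ? I-1×I-2: ZZ|Zz|zz
Z/II-4 ? ·: ZZ|Zz|zz
Z/III-1 ? II-3×II-4: ZZ|Zz|zz
⇒ Z over [I-1,I-2,II-1,II-2,II-3,II-4,III-1]: 211 consistent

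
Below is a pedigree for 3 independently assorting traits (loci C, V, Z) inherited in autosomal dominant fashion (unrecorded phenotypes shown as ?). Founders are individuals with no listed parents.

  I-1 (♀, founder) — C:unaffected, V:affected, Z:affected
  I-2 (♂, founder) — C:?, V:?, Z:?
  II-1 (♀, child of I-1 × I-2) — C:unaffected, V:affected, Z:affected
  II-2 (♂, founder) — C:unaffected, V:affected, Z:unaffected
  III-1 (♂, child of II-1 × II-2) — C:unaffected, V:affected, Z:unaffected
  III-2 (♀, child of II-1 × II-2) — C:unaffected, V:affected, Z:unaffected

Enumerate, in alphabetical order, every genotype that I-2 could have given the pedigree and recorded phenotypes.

C/I-1 un ·: cc
C/I-2 ? ·: cc|Cc
C/II-1 un I-1×I-2: cc
C/II-2 un ·: cc
C/III-1 un II-1×II-2: cc
C/III-2 un II-1×II-2: cc
⇒ C over [I-1,I-2,II-1,II-2,III-1,III-2]: 2 consistent
V/I-1 aff ·: Vv|VV
V/I-2 ? ·: vv|Vv|VV
V/II-1 aff I-1×I-2: Vv|VV
V/II-2 aff ·: Vv|VV
V/III-1 aff II-1×II-2: Vv|VV
V/III-2 aff II-1×II-2: Vv|VV
⇒ V over [I-1,I-2,II-1,II-2,III-1,III-2]: 60 consistent
Z/I-1 aff ·: Zz|ZZ
Z/I-2 ? ·: zz|Zz|ZZ
Z/II-1 aff I-1×I-2: Zz
Z/II-2 un ·: zz
Z/III-1 un II-1×II-2: zz
Z/III-2 un II-1×II-2: zz
⇒ Z over [I-1,I-2,II-1,II-2,III-1,III-2]: 5 consistent

I-2 ∈ {Cc VV ZZ, Cc VV Zz, Cc VV zz, Cc Vv ZZ, Cc Vv Zz, Cc Vv zz, Cc vv ZZ, Cc vv Zz, Cc vv zz, cc VV ZZ, cc VV Zz, cc VV zz, cc Vv ZZ, cc Vv Zz, cc Vv zz, cc vv ZZ, cc vv Zz, cc vv zz}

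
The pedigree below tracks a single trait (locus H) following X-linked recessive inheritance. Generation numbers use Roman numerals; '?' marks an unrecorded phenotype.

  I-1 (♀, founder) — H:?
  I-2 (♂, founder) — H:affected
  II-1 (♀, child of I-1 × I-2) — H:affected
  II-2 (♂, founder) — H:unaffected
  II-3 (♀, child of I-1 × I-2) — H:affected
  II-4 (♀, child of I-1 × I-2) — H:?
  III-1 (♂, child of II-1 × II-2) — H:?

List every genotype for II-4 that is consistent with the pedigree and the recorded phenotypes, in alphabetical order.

H/I-1 ? ·: X^HX^h|X^hX^h
H/I-2 aff ·: X^hY
H/II-1 aff I-1×I-2: X^hX^h
H/II-2 un ·: X^HY
H/II-3 aff I-1×I-2: X^hX^h
H/II-4 ? I-1×I-2: X^HX^h|X^hX^h
H/III-1 ? II-1×II-2: X^hY
⇒ H over [I-1,I-2,II-1,II-2,II-3,II-4,III-1]: 3 consistent

II-4 ∈ {X^HX^h, X^hX^h}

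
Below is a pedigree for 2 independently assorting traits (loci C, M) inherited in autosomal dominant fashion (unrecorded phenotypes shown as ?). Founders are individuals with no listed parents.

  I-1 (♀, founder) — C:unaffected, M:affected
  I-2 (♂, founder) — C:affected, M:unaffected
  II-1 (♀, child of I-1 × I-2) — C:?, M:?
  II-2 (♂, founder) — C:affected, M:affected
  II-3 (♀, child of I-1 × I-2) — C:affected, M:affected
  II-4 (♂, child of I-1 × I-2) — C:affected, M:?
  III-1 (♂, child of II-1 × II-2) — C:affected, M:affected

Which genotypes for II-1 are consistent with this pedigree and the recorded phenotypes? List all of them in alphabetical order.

C/I-1 un ·: cc
C/I-2 aff ·: Cc|CC
C/II-1 ? I-1×I-2: cc|Cc
C/II-2 aff ·: Cc|CC
C/II-3 aff I-1×I-2: Cc
C/II-4 aff I-1×I-2: Cc
C/III-1 aff II-1×II-2: Cc|CC
⇒ C over [I-1,I-2,II-1,II-2,II-3,II-4,III-1]: 10 consistent
M/I-1 aff ·: Mm|MM
M/I-2 un ·: mm
M/II-1 ? I-1×I-2: mm|Mm
M/II-2 aff ·: Mm|MM
M/II-3 aff I-1×I-2: Mm
M/II-4 ? I-1×I-2: mm|Mm
M/III-1 aff II-1×II-2: Mm|MM
⇒ M over [I-1,I-2,II-1,II-2,II-3,II-4,III-1]: 16 consistent

II-1 ∈ {Cc Mm, Cc mm, cc Mm, cc mm}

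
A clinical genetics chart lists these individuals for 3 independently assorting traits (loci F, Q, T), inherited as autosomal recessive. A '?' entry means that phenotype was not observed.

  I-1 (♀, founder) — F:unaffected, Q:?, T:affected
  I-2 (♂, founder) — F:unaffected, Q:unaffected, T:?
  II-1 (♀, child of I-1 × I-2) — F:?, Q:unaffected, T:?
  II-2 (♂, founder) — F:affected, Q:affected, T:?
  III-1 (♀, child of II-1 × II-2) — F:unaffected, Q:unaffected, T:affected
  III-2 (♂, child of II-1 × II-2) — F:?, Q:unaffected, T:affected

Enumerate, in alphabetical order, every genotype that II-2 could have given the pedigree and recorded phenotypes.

F/I-1 un ·: FF|Ff
F/I-2 un ·: FF|Ff
F/II-1 ? I-1×I-2: FF|Ff
F/II-2 aff ·: ff
F/III-1 un II-1×II-2: Ff
F/III-2 ? II-1×II-2: Ff|ff
⇒ F over [I-1,I-2,II-1,II-2,III-1,III-2]: 10 consistent
Q/I-1 ? ·: QQ|Qq|qq
Q/I-2 un ·: QQ|Qq
Q/II-1 un I-1×I-2: QQ|Qq
Q/II-2 aff ·: qq
Q/III-1 un II-1×II-2: Qq
Q/III-2 un II-1×II-2: Qq
⇒ Q over [I-1,I-2,II-1,II-2,III-1,III-2]: 9 consistent
T/I-1 aff ·: tt
T/I-2 ? ·: TT|Tt|tt
T/II-1 ? I-1×I-2: Tt|tt
T/II-2 ? ·: Tt|tt
T/III-1 aff II-1×II-2: tt
T/III-2 aff II-1×II-2: tt
⇒ T over [I-1,I-2,II-1,II-2,III-1,III-2]: 8 consistent

II-2 ∈ {ff qq Tt, ff qq tt}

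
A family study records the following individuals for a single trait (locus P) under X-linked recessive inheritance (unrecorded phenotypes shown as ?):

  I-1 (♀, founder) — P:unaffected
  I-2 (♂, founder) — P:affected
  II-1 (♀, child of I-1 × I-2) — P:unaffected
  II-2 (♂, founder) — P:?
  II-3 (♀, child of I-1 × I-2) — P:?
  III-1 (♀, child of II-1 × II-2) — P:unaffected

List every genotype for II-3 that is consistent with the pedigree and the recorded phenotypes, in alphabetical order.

P/I-1 un ·: X^PX^P|X^PX^p
P/I-2 aff ·: X^pY
P/II-1 un I-1×I-2: X^PX^p
P/II-2 ? ·: X^PY|X^pY
P/II-3 ? I-1×I-2: X^PX^p|X^pX^p
P/III-1 un II-1×II-2: X^PX^P|X^PX^p
⇒ P over [I-1,I-2,II-1,II-2,II-3,III-1]: 9 consistent

II-3 ∈ {X^PX^p, X^pX^p}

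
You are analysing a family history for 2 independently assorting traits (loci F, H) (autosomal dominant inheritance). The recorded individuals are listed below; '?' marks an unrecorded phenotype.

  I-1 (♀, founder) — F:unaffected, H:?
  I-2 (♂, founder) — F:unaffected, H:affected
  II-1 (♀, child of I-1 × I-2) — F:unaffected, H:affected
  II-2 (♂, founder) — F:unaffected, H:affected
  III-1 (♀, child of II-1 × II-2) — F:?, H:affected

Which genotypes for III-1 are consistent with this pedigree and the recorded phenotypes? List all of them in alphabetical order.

F/I-1 un ·: ff
F/I-2 un ·: ff
F/II-1 un I-1×I-2: ff
F/II-2 un ·: ff
F/III-1 ? II-1×II-2: ff
⇒ F over [I-1,I-2,II-1,II-2,III-1]: 1 consistent
H/I-1 ? ·: hh|Hh|HH
H/I-2 aff ·: Hh|HH
H/II-1 aff I-1×I-2: Hh|HH
H/II-2 aff ·: Hh|HH
H/III-1 aff II-1×II-2: Hh|HH
⇒ H over [I-1,I-2,II-1,II-2,III-1]: 32 consistent

III-1 ∈ {ff HH, ff Hh}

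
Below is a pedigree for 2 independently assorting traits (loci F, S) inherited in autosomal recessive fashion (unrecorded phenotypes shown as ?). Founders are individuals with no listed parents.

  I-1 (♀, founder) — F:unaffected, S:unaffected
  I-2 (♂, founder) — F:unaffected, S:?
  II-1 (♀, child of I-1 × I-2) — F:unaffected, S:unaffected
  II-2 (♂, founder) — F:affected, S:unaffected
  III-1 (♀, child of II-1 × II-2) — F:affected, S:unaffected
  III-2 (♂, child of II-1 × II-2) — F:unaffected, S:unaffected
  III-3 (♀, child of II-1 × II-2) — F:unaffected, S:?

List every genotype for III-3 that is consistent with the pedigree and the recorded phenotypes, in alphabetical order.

III-3 ∈ {Ff SS, Ff Ss, Ff ss}

F/I-1 un ·: FF|Ff
F/I-2 un ·: FF|Ff
F/II-1 un I-1×I-2: Ff
F/II-2 aff ·: ff
F/III-1 aff II-1×II-2: ff
F/III-2 un II-1×II-2: Ff
F/III-3 un II-1×II-2: Ff
⇒ F over [I-1,I-2,II-1,II-2,III-1,III-2,III-3]: 3 consistent
S/I-1 un ·: SS|Ss
S/I-2 ? ·: SS|Ss|ss
S/II-1 un I-1×I-2: SS|Ss
S/II-2 un ·: SS|Ss
S/III-1 un II-1×II-2: SS|Ss
S/III-2 un II-1×II-2: SS|Ss
S/III-3 ? II-1×II-2: SS|Ss|ss
⇒ S over [I-1,I-2,II-1,II-2,III-1,III-2,III-3]: 136 consistent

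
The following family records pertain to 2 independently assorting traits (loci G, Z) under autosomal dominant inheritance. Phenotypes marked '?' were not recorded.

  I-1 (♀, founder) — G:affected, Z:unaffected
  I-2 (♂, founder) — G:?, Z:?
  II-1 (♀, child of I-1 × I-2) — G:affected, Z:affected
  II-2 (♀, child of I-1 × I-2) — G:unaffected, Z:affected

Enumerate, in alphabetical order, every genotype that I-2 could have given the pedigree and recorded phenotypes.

G/I-1 aff ·: Gg
G/I-2 ? ·: gg|Gg
G/II-1 aff I-1×I-2: Gg|GG
G/II-2 un I-1×I-2: gg
⇒ G over [I-1,I-2,II-1,II-2]: 3 consistent
Z/I-1 un ·: zz
Z/I-2 ? ·: Zz|ZZ
Z/II-1 aff I-1×I-2: Zz
Z/II-2 aff I-1×I-2: Zz
⇒ Z over [I-1,I-2,II-1,II-2]: 2 consistent

I-2 ∈ {Gg ZZ, Gg Zz, gg ZZ, gg Zz}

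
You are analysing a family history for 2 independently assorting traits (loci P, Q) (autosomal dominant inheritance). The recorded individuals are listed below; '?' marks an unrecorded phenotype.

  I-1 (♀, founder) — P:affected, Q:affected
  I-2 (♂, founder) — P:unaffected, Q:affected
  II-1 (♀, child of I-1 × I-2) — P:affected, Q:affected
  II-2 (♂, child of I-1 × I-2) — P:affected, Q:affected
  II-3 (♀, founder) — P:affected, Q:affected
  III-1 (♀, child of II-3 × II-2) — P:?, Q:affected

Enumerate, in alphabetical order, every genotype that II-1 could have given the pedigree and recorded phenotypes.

II-1 ∈ {Pp QQ, Pp Qq}

P/I-1 aff ·: Pp|PP
P/I-2 un ·: pp
P/II-1 aff I-1×I-2: Pp
P/II-2 aff I-1×I-2: Pp
P/II-3 aff ·: Pp|PP
P/III-1 ? II-3×II-2: pp|Pp|PP
⇒ P over [I-1,I-2,II-1,II-2,II-3,III-1]: 10 consistent
Q/I-1 aff ·: Qq|QQ
Q/I-2 aff ·: Qq|QQ
Q/II-1 aff I-1×I-2: Qq|QQ
Q/II-2 aff I-1×I-2: Qq|QQ
Q/II-3 aff ·: Qq|QQ
Q/III-1 aff II-3×II-2: Qq|QQ
⇒ Q over [I-1,I-2,II-1,II-2,II-3,III-1]: 45 consistent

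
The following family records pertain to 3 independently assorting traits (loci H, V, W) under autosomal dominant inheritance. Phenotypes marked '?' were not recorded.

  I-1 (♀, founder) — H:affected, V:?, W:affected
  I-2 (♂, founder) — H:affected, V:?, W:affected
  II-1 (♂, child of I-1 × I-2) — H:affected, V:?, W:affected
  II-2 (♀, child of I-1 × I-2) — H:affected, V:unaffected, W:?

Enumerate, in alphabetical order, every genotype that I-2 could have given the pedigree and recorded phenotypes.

H/I-1 aff ·: Hh|HH
H/I-2 aff ·: Hh|HH
H/II-1 aff I-1×I-2: Hh|HH
H/II-2 aff I-1×I-2: Hh|HH
⇒ H over [I-1,I-2,II-1,II-2]: 13 consistent
V/I-1 ? ·: vv|Vv
V/I-2 ? ·: vv|Vv
V/II-1 ? I-1×I-2: vv|Vv|VV
V/II-2 un I-1×I-2: vv
⇒ V over [I-1,I-2,II-1,II-2]: 8 consistent
W/I-1 aff ·: Ww|WW
W/I-2 aff ·: Ww|WW
W/II-1 aff I-1×I-2: Ww|WW
W/II-2 ? I-1×I-2: ww|Ww|WW
⇒ W over [I-1,I-2,II-1,II-2]: 15 consistent

I-2 ∈ {HH Vv WW, HH Vv Ww, HH vv WW, HH vv Ww, Hh Vv WW, Hh Vv Ww, Hh vv WW, Hh vv Ww}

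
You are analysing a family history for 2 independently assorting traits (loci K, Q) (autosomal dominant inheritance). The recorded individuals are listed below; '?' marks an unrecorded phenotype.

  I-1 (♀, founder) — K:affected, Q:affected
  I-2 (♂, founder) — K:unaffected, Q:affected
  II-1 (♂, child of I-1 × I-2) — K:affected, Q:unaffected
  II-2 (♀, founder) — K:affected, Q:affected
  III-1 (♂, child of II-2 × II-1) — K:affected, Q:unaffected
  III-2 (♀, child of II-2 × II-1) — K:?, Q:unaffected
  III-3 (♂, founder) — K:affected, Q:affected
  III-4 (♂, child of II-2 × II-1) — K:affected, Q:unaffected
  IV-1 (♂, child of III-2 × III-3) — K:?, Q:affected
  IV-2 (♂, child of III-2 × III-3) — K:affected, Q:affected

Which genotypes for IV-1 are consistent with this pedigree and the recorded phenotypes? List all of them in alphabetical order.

K/I-1 aff ·: Kk|KK
K/I-2 un ·: kk
K/II-1 aff I-1×I-2: Kk
K/II-2 aff ·: Kk|KK
K/III-1 aff II-2×II-1: Kk|KK
K/III-2 ? II-2×II-1: kk|Kk|KK
K/III-3 aff ·: Kk|KK
K/III-4 aff II-2×II-1: Kk|KK
K/IV-1 ? III-2×III-3: kk|Kk|KK
K/IV-2 aff III-2×III-3: Kk|KK
⇒ K over [I-1,I-2,II-1,II-2,III-1,III-2,III-3,III-4,IV-1,IV-2]: 264 consistent
Q/I-1 aff ·: Qq
Q/I-2 aff ·: Qq
Q/II-1 un I-1×I-2: qq
Q/II-2 aff ·: Qq
Q/III-1 un II-2×II-1: qq
Q/III-2 un II-2×II-1: qq
Q/III-3 aff ·: Qq|QQ
Q/III-4 un II-2×II-1: qq
Q/IV-1 aff III-2×III-3: Qq
Q/IV-2 aff III-2×III-3: Qq
⇒ Q over [I-1,I-2,II-1,II-2,III-1,III-2,III-3,III-4,IV-1,IV-2]: 2 consistent

IV-1 ∈ {KK Qq, Kk Qq, kk Qq}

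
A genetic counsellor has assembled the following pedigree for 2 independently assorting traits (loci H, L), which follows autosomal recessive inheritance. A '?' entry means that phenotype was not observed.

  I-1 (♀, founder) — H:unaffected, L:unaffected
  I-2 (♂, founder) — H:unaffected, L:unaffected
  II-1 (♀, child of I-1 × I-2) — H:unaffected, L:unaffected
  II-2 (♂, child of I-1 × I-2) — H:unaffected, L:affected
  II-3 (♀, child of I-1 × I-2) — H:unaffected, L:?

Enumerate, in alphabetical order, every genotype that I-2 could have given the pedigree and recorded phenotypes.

I-2 ∈ {HH Ll, Hh Ll}

H/I-1 un ·: HH|Hh
H/I-2 un ·: HH|Hh
H/II-1 un I-1×I-2: HH|Hh
H/II-2 un I-1×I-2: HH|Hh
H/II-3 un I-1×I-2: HH|Hh
⇒ H over [I-1,I-2,II-1,II-2,II-3]: 25 consistent
L/I-1 un ·: Ll
L/I-2 un ·: Ll
L/II-1 un I-1×I-2: LL|Ll
L/II-2 aff I-1×I-2: ll
L/II-3 ? I-1×I-2: LL|Ll|ll
⇒ L over [I-1,I-2,II-1,II-2,II-3]: 6 consistent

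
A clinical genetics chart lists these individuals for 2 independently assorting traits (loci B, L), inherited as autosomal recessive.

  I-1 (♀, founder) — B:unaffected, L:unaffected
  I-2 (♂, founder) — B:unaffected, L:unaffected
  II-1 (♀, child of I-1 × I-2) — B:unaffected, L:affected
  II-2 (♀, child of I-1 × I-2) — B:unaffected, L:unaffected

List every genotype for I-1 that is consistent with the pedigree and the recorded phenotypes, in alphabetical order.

I-1 ∈ {BB Ll, Bb Ll}

B/I-1 un ·: BB|Bb
B/I-2 un ·: BB|Bb
B/II-1 un I-1×I-2: BB|Bb
B/II-2 un I-1×I-2: BB|Bb
⇒ B over [I-1,I-2,II-1,II-2]: 13 consistent
L/I-1 un ·: Ll
L/I-2 un ·: Ll
L/II-1 aff I-1×I-2: ll
L/II-2 un I-1×I-2: LL|Ll
⇒ L over [I-1,I-2,II-1,II-2]: 2 consistent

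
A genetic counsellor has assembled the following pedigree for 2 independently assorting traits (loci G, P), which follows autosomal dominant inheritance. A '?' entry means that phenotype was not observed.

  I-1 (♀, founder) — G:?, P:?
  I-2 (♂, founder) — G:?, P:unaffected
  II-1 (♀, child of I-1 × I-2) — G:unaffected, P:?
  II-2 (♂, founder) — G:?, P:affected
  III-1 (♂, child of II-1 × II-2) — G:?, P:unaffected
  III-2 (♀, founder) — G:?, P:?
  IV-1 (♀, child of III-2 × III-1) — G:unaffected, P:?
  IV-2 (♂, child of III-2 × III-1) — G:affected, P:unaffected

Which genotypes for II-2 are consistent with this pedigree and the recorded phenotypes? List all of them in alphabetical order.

II-2 ∈ {GG Pp, Gg Pp, gg Pp}

G/I-1 ? ·: gg|Gg
G/I-2 ? ·: gg|Gg
G/II-1 un I-1×I-2: gg
G/II-2 ? ·: gg|Gg|GG
G/III-1 ? II-1×II-2: gg|Gg
G/III-2 ? ·: gg|Gg
G/IV-1 un III-2×III-1: gg
G/IV-2 aff III-2×III-1: Gg|GG
⇒ G over [I-1,I-2,II-1,II-2,III-1,III-2,IV-1,IV-2]: 32 consistent
P/I-1 ? ·: pp|Pp|PP
P/I-2 un ·: pp
P/II-1 ? I-1×I-2: pp|Pp
P/II-2 aff ·: Pp
P/III-1 un II-1×II-2: pp
P/III-2 ? ·: pp|Pp
P/IV-1 ? III-2×III-1: pp|Pp
P/IV-2 un III-2×III-1: pp
⇒ P over [I-1,I-2,II-1,II-2,III-1,III-2,IV-1,IV-2]: 12 consistent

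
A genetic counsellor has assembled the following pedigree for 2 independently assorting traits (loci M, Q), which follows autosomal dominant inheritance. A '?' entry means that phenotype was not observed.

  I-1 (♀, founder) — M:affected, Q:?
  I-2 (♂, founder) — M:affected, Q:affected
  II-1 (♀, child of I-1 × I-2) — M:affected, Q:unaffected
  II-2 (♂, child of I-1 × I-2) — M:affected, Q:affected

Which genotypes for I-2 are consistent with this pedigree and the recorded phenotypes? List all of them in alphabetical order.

I-2 ∈ {MM Qq, Mm Qq}

M/I-1 aff ·: Mm|MM
M/I-2 aff ·: Mm|MM
M/II-1 aff I-1×I-2: Mm|MM
M/II-2 aff I-1×I-2: Mm|MM
⇒ M over [I-1,I-2,II-1,II-2]: 13 consistent
Q/I-1 ? ·: qq|Qq
Q/I-2 aff ·: Qq
Q/II-1 un I-1×I-2: qq
Q/II-2 aff I-1×I-2: Qq|QQ
⇒ Q over [I-1,I-2,II-1,II-2]: 3 consistent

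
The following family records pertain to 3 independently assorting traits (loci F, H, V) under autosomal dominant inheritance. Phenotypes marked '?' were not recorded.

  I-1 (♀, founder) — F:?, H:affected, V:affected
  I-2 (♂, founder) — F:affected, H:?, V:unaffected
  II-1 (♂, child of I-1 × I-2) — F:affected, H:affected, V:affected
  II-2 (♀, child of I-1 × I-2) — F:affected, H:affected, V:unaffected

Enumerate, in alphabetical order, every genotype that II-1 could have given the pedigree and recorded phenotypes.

F/I-1 ? ·: ff|Ff|FF
F/I-2 aff ·: Ff|FF
F/II-1 aff I-1×I-2: Ff|FF
F/II-2 aff I-1×I-2: Ff|FF
⇒ F over [I-1,I-2,II-1,II-2]: 15 consistent
H/I-1 aff ·: Hh|HH
H/I-2 ? ·: hh|Hh|HH
H/II-1 aff I-1×I-2: Hh|HH
H/II-2 aff I-1×I-2: Hh|HH
⇒ H over [I-1,I-2,II-1,II-2]: 15 consistent
V/I-1 aff ·: Vv
V/I-2 un ·: vv
V/II-1 aff I-1×I-2: Vv
V/II-2 un I-1×I-2: vv
⇒ V over [I-1,I-2,II-1,II-2]: 1 consistent

II-1 ∈ {FF HH Vv, FF Hh Vv, Ff HH Vv, Ff Hh Vv}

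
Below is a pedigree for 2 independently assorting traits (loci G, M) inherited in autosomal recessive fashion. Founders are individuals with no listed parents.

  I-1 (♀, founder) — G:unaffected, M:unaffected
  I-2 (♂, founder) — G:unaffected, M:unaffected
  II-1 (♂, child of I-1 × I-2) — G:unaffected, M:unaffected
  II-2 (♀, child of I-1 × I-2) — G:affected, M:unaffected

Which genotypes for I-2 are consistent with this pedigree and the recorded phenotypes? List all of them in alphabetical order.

G/I-1 un ·: Gg
G/I-2 un ·: Gg
G/II-1 un I-1×I-2: GG|Gg
G/II-2 aff I-1×I-2: gg
⇒ G over [I-1,I-2,II-1,II-2]: 2 consistent
M/I-1 un ·: MM|Mm
M/I-2 un ·: MM|Mm
M/II-1 un I-1×I-2: MM|Mm
M/II-2 un I-1×I-2: MM|Mm
⇒ M over [I-1,I-2,II-1,II-2]: 13 consistent

I-2 ∈ {Gg MM, Gg Mm}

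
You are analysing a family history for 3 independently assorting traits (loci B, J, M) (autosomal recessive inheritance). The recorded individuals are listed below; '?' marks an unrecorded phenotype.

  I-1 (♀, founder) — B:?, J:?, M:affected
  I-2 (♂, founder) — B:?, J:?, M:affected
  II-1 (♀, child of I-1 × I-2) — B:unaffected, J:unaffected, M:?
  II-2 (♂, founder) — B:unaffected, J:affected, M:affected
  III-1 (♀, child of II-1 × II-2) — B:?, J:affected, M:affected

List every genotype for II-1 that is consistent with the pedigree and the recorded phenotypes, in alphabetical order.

II-1 ∈ {BB Jj mm, Bb Jj mm}

B/I-1 ? ·: BB|Bb|bb
B/I-2 ? ·: BB|Bb|bb
B/II-1 un I-1×I-2: BB|Bb
B/II-2 un ·: BB|Bb
B/III-1 ? II-1×II-2: BB|Bb|bb
⇒ B over [I-1,I-2,II-1,II-2,III-1]: 47 consistent
J/I-1 ? ·: JJ|Jj|jj
J/I-2 ? ·: JJ|Jj|jj
J/II-1 un I-1×I-2: Jj
J/II-2 aff ·: jj
J/III-1 aff II-1×II-2: jj
⇒ J over [I-1,I-2,II-1,II-2,III-1]: 7 consistent
M/I-1 aff ·: mm
M/I-2 aff ·: mm
M/II-1 ? I-1×I-2: mm
M/II-2 aff ·: mm
M/III-1 aff II-1×II-2: mm
⇒ M over [I-1,I-2,II-1,II-2,III-1]: 1 consistent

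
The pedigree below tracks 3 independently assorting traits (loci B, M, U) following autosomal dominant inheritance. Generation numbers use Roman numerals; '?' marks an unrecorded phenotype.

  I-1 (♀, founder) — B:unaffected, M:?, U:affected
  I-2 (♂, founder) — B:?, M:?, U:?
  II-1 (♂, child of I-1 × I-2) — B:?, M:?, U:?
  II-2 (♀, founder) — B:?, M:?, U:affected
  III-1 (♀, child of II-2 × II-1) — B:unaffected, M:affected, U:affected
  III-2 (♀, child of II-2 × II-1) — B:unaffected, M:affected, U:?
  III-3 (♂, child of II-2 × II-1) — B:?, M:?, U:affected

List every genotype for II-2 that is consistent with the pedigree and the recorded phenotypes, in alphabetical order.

II-2 ∈ {Bb MM UU, Bb MM Uu, Bb Mm UU, Bb Mm Uu, Bb mm UU, Bb mm Uu, bb MM UU, bb MM Uu, bb Mm UU, bb Mm Uu, bb mm UU, bb mm Uu}

B/I-1 un ·: bb
B/I-2 ? ·: bb|Bb|BB
B/II-1 ? I-1×I-2: bb|Bb
B/II-2 ? ·: bb|Bb
B/III-1 un II-2×II-1: bb
B/III-2 un II-2×II-1: bb
B/III-3 ? II-2×II-1: bb|Bb|BB
⇒ B over [I-1,I-2,II-1,II-2,III-1,III-2,III-3]: 16 consistent
M/I-1 ? ·: mm|Mm|MM
M/I-2 ? ·: mm|Mm|MM
M/II-1 ? I-1×I-2: mm|Mm|MM
M/II-2 ? ·: mm|Mm|MM
M/III-1 aff II-2×II-1: Mm|MM
M/III-2 aff II-2×II-1: Mm|MM
M/III-3 ? II-2×II-1: mm|Mm|MM
⇒ M over [I-1,I-2,II-1,II-2,III-1,III-2,III-3]: 206 consistent
U/I-1 aff ·: Uu|UU
U/I-2 ? ·: uu|Uu|UU
U/II-1 ? I-1×I-2: uu|Uu|UU
U/II-2 aff ·: Uu|UU
U/III-1 aff II-2×II-1: Uu|UU
U/III-2 ? II-2×II-1: uu|Uu|UU
U/III-3 aff II-2×II-1: Uu|UU
⇒ U over [I-1,I-2,II-1,II-2,III-1,III-2,III-3]: 142 consistent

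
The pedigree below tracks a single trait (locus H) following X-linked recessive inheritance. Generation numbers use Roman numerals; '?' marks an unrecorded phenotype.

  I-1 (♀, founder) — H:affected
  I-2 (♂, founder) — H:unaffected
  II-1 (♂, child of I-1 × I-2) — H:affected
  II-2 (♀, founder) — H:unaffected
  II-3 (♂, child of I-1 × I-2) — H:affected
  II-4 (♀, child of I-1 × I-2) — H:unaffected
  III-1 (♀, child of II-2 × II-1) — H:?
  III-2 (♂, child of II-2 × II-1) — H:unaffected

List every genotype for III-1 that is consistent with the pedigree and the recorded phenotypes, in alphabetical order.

III-1 ∈ {X^HX^h, X^hX^h}

H/I-1 aff ·: X^hX^h
H/I-2 un ·: X^HY
H/II-1 aff I-1×I-2: X^hY
H/II-2 un ·: X^HX^H|X^HX^h
H/II-3 aff I-1×I-2: X^hY
H/II-4 un I-1×I-2: X^HX^h
H/III-1 ? II-2×II-1: X^HX^h|X^hX^h
H/III-2 un II-2×II-1: X^HY
⇒ H over [I-1,I-2,II-1,II-2,II-3,II-4,III-1,III-2]: 3 consistent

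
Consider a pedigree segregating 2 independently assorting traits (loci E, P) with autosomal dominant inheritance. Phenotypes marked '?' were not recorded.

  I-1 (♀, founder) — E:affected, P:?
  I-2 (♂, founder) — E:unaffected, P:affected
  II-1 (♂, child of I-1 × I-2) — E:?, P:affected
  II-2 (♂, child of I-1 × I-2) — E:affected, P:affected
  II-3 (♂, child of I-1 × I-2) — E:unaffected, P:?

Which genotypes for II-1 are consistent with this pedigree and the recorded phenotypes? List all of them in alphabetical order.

II-1 ∈ {Ee PP, Ee Pp, ee PP, ee Pp}

E/I-1 aff ·: Ee
E/I-2 un ·: ee
E/II-1 ? I-1×I-2: ee|Ee
E/II-2 aff I-1×I-2: Ee
E/II-3 un I-1×I-2: ee
⇒ E over [I-1,I-2,II-1,II-2,II-3]: 2 consistent
P/I-1 ? ·: pp|Pp|PP
P/I-2 aff ·: Pp|PP
P/II-1 aff I-1×I-2: Pp|PP
P/II-2 aff I-1×I-2: Pp|PP
P/II-3 ? I-1×I-2: pp|Pp|PP
⇒ P over [I-1,I-2,II-1,II-2,II-3]: 32 consistent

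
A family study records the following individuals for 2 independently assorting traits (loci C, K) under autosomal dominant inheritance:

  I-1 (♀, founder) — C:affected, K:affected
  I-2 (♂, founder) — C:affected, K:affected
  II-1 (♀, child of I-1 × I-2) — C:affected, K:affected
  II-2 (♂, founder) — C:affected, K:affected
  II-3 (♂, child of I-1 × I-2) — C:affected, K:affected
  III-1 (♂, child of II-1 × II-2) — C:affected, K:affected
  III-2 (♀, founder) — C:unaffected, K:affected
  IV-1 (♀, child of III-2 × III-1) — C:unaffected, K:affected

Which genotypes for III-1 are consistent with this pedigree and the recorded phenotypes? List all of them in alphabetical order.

C/I-1 aff ·: Cc|CC
C/I-2 aff ·: Cc|CC
C/II-1 aff I-1×I-2: Cc|CC
C/II-2 aff ·: Cc|CC
C/II-3 aff I-1×I-2: Cc|CC
C/III-1 aff II-1×II-2: Cc
C/III-2 un ·: cc
C/IV-1 un III-2×III-1: cc
⇒ C over [I-1,I-2,II-1,II-2,II-3,III-1,III-2,IV-1]: 19 consistent
K/I-1 aff ·: Kk|KK
K/I-2 aff ·: Kk|KK
K/II-1 aff I-1×I-2: Kk|KK
K/II-2 aff ·: Kk|KK
K/II-3 aff I-1×I-2: Kk|KK
K/III-1 aff II-1×II-2: Kk|KK
K/III-2 aff ·: Kk|KK
K/IV-1 aff III-2×III-1: Kk|KK
⇒ K over [I-1,I-2,II-1,II-2,II-3,III-1,III-2,IV-1]: 154 consistent

III-1 ∈ {Cc KK, Cc Kk}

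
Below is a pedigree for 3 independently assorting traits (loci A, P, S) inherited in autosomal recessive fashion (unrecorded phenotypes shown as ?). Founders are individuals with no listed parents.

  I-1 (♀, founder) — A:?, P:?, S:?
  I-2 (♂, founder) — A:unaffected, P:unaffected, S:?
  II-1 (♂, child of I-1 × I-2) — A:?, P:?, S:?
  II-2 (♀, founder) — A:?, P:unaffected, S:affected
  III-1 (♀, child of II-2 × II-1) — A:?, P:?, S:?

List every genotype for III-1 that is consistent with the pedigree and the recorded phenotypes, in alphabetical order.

III-1 ∈ {AA PP Ss, AA PP ss, AA Pp Ss, AA Pp ss, AA pp Ss, AA pp ss, Aa PP Ss, Aa PP ss, Aa Pp Ss, Aa Pp ss, Aa pp Ss, Aa pp ss, aa PP Ss, aa PP ss, aa Pp Ss, aa Pp ss, aa pp Ss, aa pp ss}

A/I-1 ? ·: AA|Aa|aa
A/I-2 un ·: AA|Aa
A/II-1 ? I-1×I-2: AA|Aa|aa
A/II-2 ? ·: AA|Aa|aa
A/III-1 ? II-2×II-1: AA|Aa|aa
⇒ A over [I-1,I-2,II-1,II-2,III-1]: 59 consistent
P/I-1 ? ·: PP|Pp|pp
P/I-2 un ·: PP|Pp
P/II-1 ? I-1×I-2: PP|Pp|pp
P/II-2 un ·: PP|Pp
P/III-1 ? II-2×II-1: PP|Pp|pp
⇒ P over [I-1,I-2,II-1,II-2,III-1]: 43 consistent
S/I-1 ? ·: SS|Ss|ss
S/I-2 ? ·: SS|Ss|ss
S/II-1 ? I-1×I-2: SS|Ss|ss
S/II-2 aff ·: ss
S/III-1 ? II-2×II-1: Ss|ss
⇒ S over [I-1,I-2,II-1,II-2,III-1]: 22 consistent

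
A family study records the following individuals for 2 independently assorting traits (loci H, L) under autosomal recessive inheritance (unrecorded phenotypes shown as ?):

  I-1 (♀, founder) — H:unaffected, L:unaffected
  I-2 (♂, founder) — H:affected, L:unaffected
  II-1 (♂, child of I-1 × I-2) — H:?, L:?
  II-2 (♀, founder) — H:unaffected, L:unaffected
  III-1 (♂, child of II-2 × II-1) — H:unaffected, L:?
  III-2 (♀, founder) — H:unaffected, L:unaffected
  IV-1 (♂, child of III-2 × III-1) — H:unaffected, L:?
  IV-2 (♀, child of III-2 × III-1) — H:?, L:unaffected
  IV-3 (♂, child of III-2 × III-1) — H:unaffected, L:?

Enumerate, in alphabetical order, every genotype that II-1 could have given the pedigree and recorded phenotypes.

II-1 ∈ {Hh LL, Hh Ll, Hh ll, hh LL, hh Ll, hh ll}

H/I-1 un ·: HH|Hh
H/I-2 aff ·: hh
H/II-1 ? I-1×I-2: Hh|hh
H/II-2 un ·: HH|Hh
H/III-1 un II-2×II-1: HH|Hh
H/III-2 un ·: HH|Hh
H/IV-1 un III-2×III-1: HH|Hh
H/IV-2 ? III-2×III-1: HH|Hh|hh
H/IV-3 un III-2×III-1: HH|Hh
⇒ H over [I-1,I-2,II-1,II-2,III-1,III-2,IV-1,IV-2,IV-3]: 156 consistent
L/I-1 un ·: LL|Ll
L/I-2 un ·: LL|Ll
L/II-1 ? I-1×I-2: LL|Ll|ll
L/II-2 un ·: LL|Ll
L/III-1 ? II-2×II-1: LL|Ll|ll
L/III-2 un ·: LL|Ll
L/IV-1 ? III-2×III-1: LL|Ll|ll
L/IV-2 un III-2×III-1: LL|Ll
L/IV-3 ? III-2×III-1: LL|Ll|ll
⇒ L over [I-1,I-2,II-1,II-2,III-1,III-2,IV-1,IV-2,IV-3]: 458 consistent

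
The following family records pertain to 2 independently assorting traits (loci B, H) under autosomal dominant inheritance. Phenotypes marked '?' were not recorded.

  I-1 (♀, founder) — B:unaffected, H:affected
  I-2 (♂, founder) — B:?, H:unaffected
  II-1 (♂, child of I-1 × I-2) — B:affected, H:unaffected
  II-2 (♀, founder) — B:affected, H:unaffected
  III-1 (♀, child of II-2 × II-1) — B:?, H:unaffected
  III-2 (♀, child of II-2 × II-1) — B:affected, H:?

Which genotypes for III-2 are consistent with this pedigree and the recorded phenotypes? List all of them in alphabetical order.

B/I-1 un ·: bb
B/I-2 ? ·: Bb|BB
B/II-1 aff I-1×I-2: Bb
B/II-2 aff ·: Bb|BB
B/III-1 ? II-2×II-1: bb|Bb|BB
B/III-2 aff II-2×II-1: Bb|BB
⇒ B over [I-1,I-2,II-1,II-2,III-1,III-2]: 20 consistent
H/I-1 aff ·: Hh
H/I-2 un ·: hh
H/II-1 un I-1×I-2: hh
H/II-2 un ·: hh
H/III-1 un II-2×II-1: hh
H/III-2 ? II-2×II-1: hh
⇒ H over [I-1,I-2,II-1,II-2,III-1,III-2]: 1 consistent

III-2 ∈ {BB hh, Bb hh}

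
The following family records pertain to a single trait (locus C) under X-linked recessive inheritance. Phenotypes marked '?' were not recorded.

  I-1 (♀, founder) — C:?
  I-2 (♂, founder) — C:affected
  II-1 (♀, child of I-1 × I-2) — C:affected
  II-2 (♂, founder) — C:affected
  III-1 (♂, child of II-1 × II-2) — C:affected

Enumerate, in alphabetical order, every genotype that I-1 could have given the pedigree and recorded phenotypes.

I-1 ∈ {X^CX^c, X^cX^c}

C/I-1 ? ·: X^CX^c|X^cX^c
C/I-2 aff ·: X^cY
C/II-1 aff I-1×I-2: X^cX^c
C/II-2 aff ·: X^cY
C/III-1 aff II-1×II-2: X^cY
⇒ C over [I-1,I-2,II-1,II-2,III-1]: 2 consistent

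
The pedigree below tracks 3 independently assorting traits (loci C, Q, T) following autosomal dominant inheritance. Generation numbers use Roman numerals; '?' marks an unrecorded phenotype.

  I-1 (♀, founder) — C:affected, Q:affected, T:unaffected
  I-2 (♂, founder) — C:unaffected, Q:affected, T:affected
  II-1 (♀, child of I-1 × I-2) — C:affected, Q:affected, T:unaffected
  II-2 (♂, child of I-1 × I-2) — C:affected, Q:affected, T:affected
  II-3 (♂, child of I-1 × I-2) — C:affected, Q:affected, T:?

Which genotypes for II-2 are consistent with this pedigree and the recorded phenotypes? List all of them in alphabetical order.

II-2 ∈ {Cc QQ Tt, Cc Qq Tt}

C/I-1 aff ·: Cc|CC
C/I-2 un ·: cc
C/II-1 aff I-1×I-2: Cc
C/II-2 aff I-1×I-2: Cc
C/II-3 aff I-1×I-2: Cc
⇒ C over [I-1,I-2,II-1,II-2,II-3]: 2 consistent
Q/I-1 aff ·: Qq|QQ
Q/I-2 aff ·: Qq|QQ
Q/II-1 aff I-1×I-2: Qq|QQ
Q/II-2 aff I-1×I-2: Qq|QQ
Q/II-3 aff I-1×I-2: Qq|QQ
⇒ Q over [I-1,I-2,II-1,II-2,II-3]: 25 consistent
T/I-1 un ·: tt
T/I-2 aff ·: Tt
T/II-1 un I-1×I-2: tt
T/II-2 aff I-1×I-2: Tt
T/II-3 ? I-1×I-2: tt|Tt
⇒ T over [I-1,I-2,II-1,II-2,II-3]: 2 consistent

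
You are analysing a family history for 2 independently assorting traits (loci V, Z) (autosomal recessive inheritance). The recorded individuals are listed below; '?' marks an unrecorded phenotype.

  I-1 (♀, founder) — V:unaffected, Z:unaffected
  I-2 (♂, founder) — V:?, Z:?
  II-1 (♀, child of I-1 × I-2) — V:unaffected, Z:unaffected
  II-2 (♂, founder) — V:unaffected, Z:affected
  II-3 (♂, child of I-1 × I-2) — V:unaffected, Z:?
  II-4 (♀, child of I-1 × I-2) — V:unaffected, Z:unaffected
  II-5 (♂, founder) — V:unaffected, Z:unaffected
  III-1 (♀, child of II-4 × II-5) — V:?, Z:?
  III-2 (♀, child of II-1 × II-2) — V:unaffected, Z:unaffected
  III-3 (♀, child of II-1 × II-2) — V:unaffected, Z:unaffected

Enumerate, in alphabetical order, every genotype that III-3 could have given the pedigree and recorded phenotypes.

V/I-1 un ·: VV|Vv
V/I-2 ? ·: VV|Vv|vv
V/II-1 un I-1×I-2: VV|Vv
V/II-2 un ·: VV|Vv
V/II-3 un I-1×I-2: VV|Vv
V/II-4 un I-1×I-2: VV|Vv
V/II-5 un ·: VV|Vv
V/III-1 ? II-4×II-5: VV|Vv|vv
V/III-2 un II-1×II-2: VV|Vv
V/III-3 un II-1×II-2: VV|Vv
⇒ V over [I-1,I-2,II-1,II-2,II-3,II-4,II-5,III-1,III-2,III-3]: 719 consistent
Z/I-1 un ·: ZZ|Zz
Z/I-2 ? ·: ZZ|Zz|zz
Z/II-1 un I-1×I-2: ZZ|Zz
Z/II-2 aff ·: zz
Z/II-3 ? I-1×I-2: ZZ|Zz|zz
Z/II-4 un I-1×I-2: ZZ|Zz
Z/II-5 un ·: ZZ|Zz
Z/III-1 ? II-4×II-5: ZZ|Zz|zz
Z/III-2 un II-1×II-2: Zz
Z/III-3 un II-1×II-2: Zz
⇒ Z over [I-1,I-2,II-1,II-2,II-3,II-4,II-5,III-1,III-2,III-3]: 130 consistent

III-3 ∈ {VV Zz, Vv Zz}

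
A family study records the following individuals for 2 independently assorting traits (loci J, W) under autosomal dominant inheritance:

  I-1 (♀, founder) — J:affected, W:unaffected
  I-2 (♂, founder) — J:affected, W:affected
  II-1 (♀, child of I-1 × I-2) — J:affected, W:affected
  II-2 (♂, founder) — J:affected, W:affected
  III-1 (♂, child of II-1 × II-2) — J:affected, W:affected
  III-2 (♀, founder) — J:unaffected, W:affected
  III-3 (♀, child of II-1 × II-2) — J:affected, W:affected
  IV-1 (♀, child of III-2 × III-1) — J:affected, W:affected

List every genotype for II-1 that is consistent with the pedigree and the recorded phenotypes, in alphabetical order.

J/I-1 aff ·: Jj|JJ
J/I-2 aff ·: Jj|JJ
J/II-1 aff I-1×I-2: Jj|JJ
J/II-2 aff ·: Jj|JJ
J/III-1 aff II-1×II-2: Jj|JJ
J/III-2 un ·: jj
J/III-3 aff II-1×II-2: Jj|JJ
J/IV-1 aff III-2×III-1: Jj
⇒ J over [I-1,I-2,II-1,II-2,III-1,III-2,III-3,IV-1]: 44 consistent
W/I-1 un ·: ww
W/I-2 aff ·: Ww|WW
W/II-1 aff I-1×I-2: Ww
W/II-2 aff ·: Ww|WW
W/III-1 aff II-1×II-2: Ww|WW
W/III-2 aff ·: Ww|WW
W/III-3 aff II-1×II-2: Ww|WW
W/IV-1 aff III-2×III-1: Ww|WW
⇒ W over [I-1,I-2,II-1,II-2,III-1,III-2,III-3,IV-1]: 56 consistent

II-1 ∈ {JJ Ww, Jj Ww}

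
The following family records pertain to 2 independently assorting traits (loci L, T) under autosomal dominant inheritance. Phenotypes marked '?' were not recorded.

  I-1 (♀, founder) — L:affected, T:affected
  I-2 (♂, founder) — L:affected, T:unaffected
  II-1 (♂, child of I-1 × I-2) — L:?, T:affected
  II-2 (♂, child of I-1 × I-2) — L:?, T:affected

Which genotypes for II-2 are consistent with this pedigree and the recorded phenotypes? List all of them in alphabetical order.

II-2 ∈ {LL Tt, Ll Tt, ll Tt}

L/I-1 aff ·: Ll|LL
L/I-2 aff ·: Ll|LL
L/II-1 ? I-1×I-2: ll|Ll|LL
L/II-2 ? I-1×I-2: ll|Ll|LL
⇒ L over [I-1,I-2,II-1,II-2]: 18 consistent
T/I-1 aff ·: Tt|TT
T/I-2 un ·: tt
T/II-1 aff I-1×I-2: Tt
T/II-2 aff I-1×I-2: Tt
⇒ T over [I-1,I-2,II-1,II-2]: 2 consistent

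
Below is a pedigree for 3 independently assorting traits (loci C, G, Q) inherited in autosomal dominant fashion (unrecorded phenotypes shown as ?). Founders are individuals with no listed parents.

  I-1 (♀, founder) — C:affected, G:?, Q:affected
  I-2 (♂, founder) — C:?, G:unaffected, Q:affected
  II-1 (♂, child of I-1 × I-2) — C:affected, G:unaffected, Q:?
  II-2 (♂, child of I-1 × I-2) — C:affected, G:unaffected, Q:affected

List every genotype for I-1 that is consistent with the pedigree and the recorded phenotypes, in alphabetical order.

C/I-1 aff ·: Cc|CC
C/I-2 ? ·: cc|Cc|CC
C/II-1 aff I-1×I-2: Cc|CC
C/II-2 aff I-1×I-2: Cc|CC
⇒ C over [I-1,I-2,II-1,II-2]: 15 consistent
G/I-1 ? ·: gg|Gg
G/I-2 un ·: gg
G/II-1 un I-1×I-2: gg
G/II-2 un I-1×I-2: gg
⇒ G over [I-1,I-2,II-1,II-2]: 2 consistent
Q/I-1 aff ·: Qq|QQ
Q/I-2 aff ·: Qq|QQ
Q/II-1 ? I-1×I-2: qq|Qq|QQ
Q/II-2 aff I-1×I-2: Qq|QQ
⇒ Q over [I-1,I-2,II-1,II-2]: 15 consistent

I-1 ∈ {CC Gg QQ, CC Gg Qq, CC gg QQ, CC gg Qq, Cc Gg QQ, Cc Gg Qq, Cc gg QQ, Cc gg Qq}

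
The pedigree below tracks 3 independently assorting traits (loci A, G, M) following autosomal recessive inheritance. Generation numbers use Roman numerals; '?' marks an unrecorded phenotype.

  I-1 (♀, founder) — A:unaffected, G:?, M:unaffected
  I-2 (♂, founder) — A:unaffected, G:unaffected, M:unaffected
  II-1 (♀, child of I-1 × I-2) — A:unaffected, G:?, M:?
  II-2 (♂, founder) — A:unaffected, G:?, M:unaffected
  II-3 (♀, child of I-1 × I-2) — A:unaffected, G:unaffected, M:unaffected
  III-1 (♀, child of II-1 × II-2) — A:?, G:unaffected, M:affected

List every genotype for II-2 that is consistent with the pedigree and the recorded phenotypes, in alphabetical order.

II-2 ∈ {AA GG Mm, AA Gg Mm, AA gg Mm, Aa GG Mm, Aa Gg Mm, Aa gg Mm}

A/I-1 un ·: AA|Aa
A/I-2 un ·: AA|Aa
A/II-1 un I-1×I-2: AA|Aa
A/II-2 un ·: AA|Aa
A/II-3 un I-1×I-2: AA|Aa
A/III-1 ? II-1×II-2: AA|Aa|aa
⇒ A over [I-1,I-2,II-1,II-2,II-3,III-1]: 51 consistent
G/I-1 ? ·: GG|Gg|gg
G/I-2 un ·: GG|Gg
G/II-1 ? I-1×I-2: GG|Gg|gg
G/II-2 ? ·: GG|Gg|gg
G/II-3 un I-1×I-2: GG|Gg
G/III-1 un II-1×II-2: GG|Gg
⇒ G over [I-1,I-2,II-1,II-2,II-3,III-1]: 74 consistent
M/I-1 un ·: MM|Mm
M/I-2 un ·: MM|Mm
M/II-1 ? I-1×I-2: Mm|mm
M/II-2 un ·: Mm
M/II-3 un I-1×I-2: MM|Mm
M/III-1 aff II-1×II-2: mm
⇒ M over [I-1,I-2,II-1,II-2,II-3,III-1]: 8 consistent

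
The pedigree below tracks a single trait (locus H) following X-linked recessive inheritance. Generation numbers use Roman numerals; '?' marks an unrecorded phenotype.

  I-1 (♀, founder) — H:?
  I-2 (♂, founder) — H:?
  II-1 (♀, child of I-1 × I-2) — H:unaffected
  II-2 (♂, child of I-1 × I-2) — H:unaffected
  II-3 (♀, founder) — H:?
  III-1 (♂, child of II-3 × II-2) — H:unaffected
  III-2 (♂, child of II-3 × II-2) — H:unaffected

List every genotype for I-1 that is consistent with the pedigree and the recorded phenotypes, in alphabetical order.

I-1 ∈ {X^HX^H, X^HX^h}

H/I-1 ? ·: X^HX^H|X^HX^h
H/I-2 ? ·: X^HY|X^hY
H/II-1 un I-1×I-2: X^HX^H|X^HX^h
H/II-2 un I-1×I-2: X^HY
H/II-3 ? ·: X^HX^H|X^HX^h
H/III-1 un II-3×II-2: X^HY
H/III-2 un II-3×II-2: X^HY
⇒ H over [I-1,I-2,II-1,II-2,II-3,III-1,III-2]: 10 consistent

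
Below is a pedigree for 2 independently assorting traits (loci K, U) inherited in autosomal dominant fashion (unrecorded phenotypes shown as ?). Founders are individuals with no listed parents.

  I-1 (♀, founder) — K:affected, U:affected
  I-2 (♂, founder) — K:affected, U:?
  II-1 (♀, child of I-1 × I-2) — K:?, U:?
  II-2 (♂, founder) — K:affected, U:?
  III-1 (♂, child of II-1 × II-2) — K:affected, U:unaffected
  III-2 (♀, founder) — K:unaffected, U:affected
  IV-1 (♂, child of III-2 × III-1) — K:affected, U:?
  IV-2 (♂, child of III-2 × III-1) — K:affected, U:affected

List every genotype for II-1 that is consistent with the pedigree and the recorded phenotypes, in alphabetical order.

II-1 ∈ {KK Uu, KK uu, Kk Uu, Kk uu, kk Uu, kk uu}

K/I-1 aff ·: Kk|KK
K/I-2 aff ·: Kk|KK
K/II-1 ? I-1×I-2: kk|Kk|KK
K/II-2 aff ·: Kk|KK
K/III-1 aff II-1×II-2: Kk|KK
K/III-2 un ·: kk
K/IV-1 aff III-2×III-1: Kk
K/IV-2 aff III-2×III-1: Kk
⇒ K over [I-1,I-2,II-1,II-2,III-1,III-2,IV-1,IV-2]: 26 consistent
U/I-1 aff ·: Uu|UU
U/I-2 ? ·: uu|Uu|UU
U/II-1 ? I-1×I-2: uu|Uu
U/II-2 ? ·: uu|Uu
U/III-1 un II-1×II-2: uu
U/III-2 aff ·: Uu|UU
U/IV-1 ? III-2×III-1: uu|Uu
U/IV-2 aff III-2×III-1: Uu
⇒ U over [I-1,I-2,II-1,II-2,III-1,III-2,IV-1,IV-2]: 42 consistent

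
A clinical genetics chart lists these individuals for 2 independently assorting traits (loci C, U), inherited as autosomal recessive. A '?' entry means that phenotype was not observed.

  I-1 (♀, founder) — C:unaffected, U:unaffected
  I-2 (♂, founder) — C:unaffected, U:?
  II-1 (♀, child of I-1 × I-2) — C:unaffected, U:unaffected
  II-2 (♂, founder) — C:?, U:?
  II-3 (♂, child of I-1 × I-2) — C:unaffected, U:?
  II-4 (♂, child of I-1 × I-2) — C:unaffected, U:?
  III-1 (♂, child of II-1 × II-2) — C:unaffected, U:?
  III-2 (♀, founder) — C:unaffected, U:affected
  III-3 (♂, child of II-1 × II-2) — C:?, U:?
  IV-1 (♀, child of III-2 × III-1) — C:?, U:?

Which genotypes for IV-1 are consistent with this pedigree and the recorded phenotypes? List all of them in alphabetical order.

C/I-1 un ·: CC|Cc
C/I-2 un ·: CC|Cc
C/II-1 un I-1×I-2: CC|Cc
C/II-2 ? ·: CC|Cc|cc
C/II-3 un I-1×I-2: CC|Cc
C/II-4 un I-1×I-2: CC|Cc
C/III-1 un II-1×II-2: CC|Cc
C/III-2 un ·: CC|Cc
C/III-3 ? II-1×II-2: CC|Cc|cc
C/IV-1 ? III-2×III-1: CC|Cc|cc
⇒ C over [I-1,I-2,II-1,II-2,II-3,II-4,III-1,III-2,III-3,IV-1]: 912 consistent
U/I-1 un ·: UU|Uu
U/I-2 ? ·: UU|Uu|uu
U/II-1 un I-1×I-2: UU|Uu
U/II-2 ? ·: UU|Uu|uu
U/II-3 ? I-1×I-2: UU|Uu|uu
U/II-4 ? I-1×I-2: UU|Uu|uu
U/III-1 ? II-1×II-2: UU|Uu|uu
U/III-2 aff ·: uu
U/III-3 ? II-1×II-2: UU|Uu|uu
U/IV-1 ? III-2×III-1: Uu|uu
⇒ U over [I-1,I-2,II-1,II-2,II-3,II-4,III-1,III-2,III-3,IV-1]: 690 consistent

IV-1 ∈ {CC Uu, CC uu, Cc Uu, Cc uu, cc Uu, cc uu}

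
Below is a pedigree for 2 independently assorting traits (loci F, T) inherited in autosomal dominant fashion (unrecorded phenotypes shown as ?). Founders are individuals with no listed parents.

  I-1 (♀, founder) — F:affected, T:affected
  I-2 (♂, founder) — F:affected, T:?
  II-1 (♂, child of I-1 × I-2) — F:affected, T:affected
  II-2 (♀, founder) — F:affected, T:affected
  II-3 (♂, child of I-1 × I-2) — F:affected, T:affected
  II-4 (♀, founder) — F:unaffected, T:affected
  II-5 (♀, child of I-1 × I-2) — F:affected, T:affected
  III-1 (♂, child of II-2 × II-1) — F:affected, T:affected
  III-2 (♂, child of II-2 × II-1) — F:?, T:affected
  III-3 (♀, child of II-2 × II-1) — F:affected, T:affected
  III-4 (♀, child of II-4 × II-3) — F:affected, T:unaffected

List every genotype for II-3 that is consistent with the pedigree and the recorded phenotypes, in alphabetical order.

F/I-1 aff ·: Ff|FF
F/I-2 aff ·: Ff|FF
F/II-1 aff I-1×I-2: Ff|FF
F/II-2 aff ·: Ff|FF
F/II-3 aff I-1×I-2: Ff|FF
F/II-4 un ·: ff
F/II-5 aff I-1×I-2: Ff|FF
F/III-1 aff II-2×II-1: Ff|FF
F/III-2 ? II-2×II-1: ff|Ff|FF
F/III-3 aff II-2×II-1: Ff|FF
F/III-4 aff II-4×II-3: Ff
⇒ F over [I-1,I-2,II-1,II-2,II-3,II-4,II-5,III-1,III-2,III-3,III-4]: 357 consistent
T/I-1 aff ·: Tt|TT
T/I-2 ? ·: tt|Tt|TT
T/II-1 aff I-1×I-2: Tt|TT
T/II-2 aff ·: Tt|TT
T/II-3 aff I-1×I-2: Tt
T/II-4 aff ·: Tt
T/II-5 aff I-1×I-2: Tt|TT
T/III-1 aff II-2×II-1: Tt|TT
T/III-2 aff II-2×II-1: Tt|TT
T/III-3 aff II-2×II-1: Tt|TT
T/III-4 un II-4×II-3: tt
⇒ T over [I-1,I-2,II-1,II-2,II-3,II-4,II-5,III-1,III-2,III-3,III-4]: 182 consistent

II-3 ∈ {FF Tt, Ff Tt}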